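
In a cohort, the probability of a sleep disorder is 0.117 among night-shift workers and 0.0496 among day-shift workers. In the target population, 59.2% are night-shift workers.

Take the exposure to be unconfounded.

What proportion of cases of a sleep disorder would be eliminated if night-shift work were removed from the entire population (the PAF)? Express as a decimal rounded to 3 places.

Let p₁ = 0.117, p₀ = 0.0496.
Overall risk P(Y=1) = π·p₁ + (1−π)·p₀ = 0.592×0.117 + 0.408×0.0496 = 0.089501.
Under exogeneity, PAF = [P(Y=1) − p₀] / P(Y=1).
PAF = (0.089501 − 0.0496) / 0.089501 ≈ 0.4458

PAF ≈ 0.446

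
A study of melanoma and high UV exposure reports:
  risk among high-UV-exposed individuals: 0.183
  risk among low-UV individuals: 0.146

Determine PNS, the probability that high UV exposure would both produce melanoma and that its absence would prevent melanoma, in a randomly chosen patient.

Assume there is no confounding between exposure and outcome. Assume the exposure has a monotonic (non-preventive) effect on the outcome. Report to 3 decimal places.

PNS ≈ 0.037

Let p₁ = 0.183, p₀ = 0.146.
Under exogeneity and monotonicity, PNS = p₁ − p₀.
PNS = 0.183 − 0.146 = 0.037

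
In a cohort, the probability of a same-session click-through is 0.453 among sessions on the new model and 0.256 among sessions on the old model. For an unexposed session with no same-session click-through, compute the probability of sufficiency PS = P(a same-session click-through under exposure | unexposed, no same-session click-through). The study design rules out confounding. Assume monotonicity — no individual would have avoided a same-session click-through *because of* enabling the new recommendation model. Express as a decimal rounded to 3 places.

PS ≈ 0.265

Let p₁ = 0.453, p₀ = 0.256.
Under exogeneity and monotonicity, PS = (p₁ − p₀) / (1 − p₀).
PS = (0.453 − 0.256) / (1 − 0.256) = 0.197 / 0.744 ≈ 0.2648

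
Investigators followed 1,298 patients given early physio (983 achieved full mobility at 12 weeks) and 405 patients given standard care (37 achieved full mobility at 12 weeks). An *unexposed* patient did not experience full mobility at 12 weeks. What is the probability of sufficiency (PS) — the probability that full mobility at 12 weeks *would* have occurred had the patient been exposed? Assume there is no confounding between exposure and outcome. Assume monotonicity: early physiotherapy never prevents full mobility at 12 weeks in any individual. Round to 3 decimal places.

PS ≈ 0.733

p₁ = P(outcome | exposed) = 983/1298 = 0.75732
p₀ = P(outcome | unexposed) = 37/405 = 0.091358
Under exogeneity and monotonicity, PS = (p₁ − p₀) / (1 − p₀).
PS = (0.75732 − 0.091358) / (1 − 0.091358) = 0.66596 / 0.90864 ≈ 0.7329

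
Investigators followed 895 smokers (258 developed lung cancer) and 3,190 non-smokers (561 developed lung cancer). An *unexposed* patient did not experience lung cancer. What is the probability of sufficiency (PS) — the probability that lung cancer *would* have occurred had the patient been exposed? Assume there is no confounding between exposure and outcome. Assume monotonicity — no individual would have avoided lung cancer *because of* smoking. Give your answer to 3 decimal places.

p₁ = P(outcome | exposed) = 258/895 = 0.28827
p₀ = P(outcome | unexposed) = 561/3190 = 0.17586
Under exogeneity and monotonicity, PS = (p₁ − p₀) / (1 − p₀).
PS = (0.28827 − 0.17586) / (1 − 0.17586) = 0.11241 / 0.82414 ≈ 0.1364

PS ≈ 0.136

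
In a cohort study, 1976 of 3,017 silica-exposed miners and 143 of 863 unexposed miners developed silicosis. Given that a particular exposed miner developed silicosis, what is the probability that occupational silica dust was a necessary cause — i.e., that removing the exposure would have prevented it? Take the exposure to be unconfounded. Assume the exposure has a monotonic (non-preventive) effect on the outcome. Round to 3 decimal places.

PN ≈ 0.747

p₁ = P(outcome | exposed) = 1976/3017 = 0.65496
p₀ = P(outcome | unexposed) = 143/863 = 0.1657
Under exogeneity and monotonicity, PN = (p₁ − p₀) / p₁.
PN = (0.65496 − 0.1657) / 0.65496 = 0.48925 / 0.65496 ≈ 0.7470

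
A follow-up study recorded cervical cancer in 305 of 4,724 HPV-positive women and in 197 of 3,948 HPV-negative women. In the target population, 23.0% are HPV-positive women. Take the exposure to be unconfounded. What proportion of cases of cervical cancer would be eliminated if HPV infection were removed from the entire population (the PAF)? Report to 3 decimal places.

PAF ≈ 0.063

p₁ = P(outcome | exposed) = 305/4724 = 0.064564
p₀ = P(outcome | unexposed) = 197/3948 = 0.049899
Overall risk P(Y=1) = π·p₁ + (1−π)·p₀ = 0.23×0.064564 + 0.77×0.049899 = 0.053272.
Under exogeneity, PAF = [P(Y=1) − p₀] / P(Y=1).
PAF = (0.053272 − 0.049899) / 0.053272 ≈ 0.0633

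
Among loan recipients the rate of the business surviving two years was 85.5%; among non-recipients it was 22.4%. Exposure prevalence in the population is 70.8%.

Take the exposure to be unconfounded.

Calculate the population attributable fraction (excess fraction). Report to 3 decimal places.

p₁ = 0.855, p₀ = 0.224.
Overall risk P(Y=1) = π·p₁ + (1−π)·p₀ = 0.708×0.855 + 0.292×0.224 = 0.67075.
Under exogeneity, PAF = [P(Y=1) − p₀] / P(Y=1).
PAF = (0.67075 − 0.224) / 0.67075 ≈ 0.6660

PAF ≈ 0.666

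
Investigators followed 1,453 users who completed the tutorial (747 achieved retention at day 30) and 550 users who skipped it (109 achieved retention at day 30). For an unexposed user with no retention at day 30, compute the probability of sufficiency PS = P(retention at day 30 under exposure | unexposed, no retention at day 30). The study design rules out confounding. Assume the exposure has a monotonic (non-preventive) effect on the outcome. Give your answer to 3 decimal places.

PS ≈ 0.394

p₁ = P(outcome | exposed) = 747/1453 = 0.51411
p₀ = P(outcome | unexposed) = 109/550 = 0.19818
Under exogeneity and monotonicity, PS = (p₁ − p₀) / (1 − p₀).
PS = (0.51411 − 0.19818) / (1 − 0.19818) = 0.31593 / 0.80182 ≈ 0.3940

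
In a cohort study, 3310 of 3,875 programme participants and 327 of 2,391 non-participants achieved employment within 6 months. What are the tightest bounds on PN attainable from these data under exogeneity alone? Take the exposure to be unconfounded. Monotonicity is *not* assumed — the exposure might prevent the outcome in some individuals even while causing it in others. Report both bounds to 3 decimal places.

0.840 ≤ PN ≤ 1.000

p₁ = P(outcome | exposed) = 3310/3875 = 0.85419
p₀ = P(outcome | unexposed) = 327/2391 = 0.13676
Under exogeneity alone the bounds on PN are max{0,(p₁−p₀)/p₁} ≤ PN ≤ min{1,(1−p₀)/p₁}.
  lower = (p₁ − p₀)/p₁ = 0.71743 / 0.85419 ≈ 0.8399
  upper = min{1, (1 − p₀)/p₁} = 0.86324 / 0.85419 ≈ 1.0106 → capped at 1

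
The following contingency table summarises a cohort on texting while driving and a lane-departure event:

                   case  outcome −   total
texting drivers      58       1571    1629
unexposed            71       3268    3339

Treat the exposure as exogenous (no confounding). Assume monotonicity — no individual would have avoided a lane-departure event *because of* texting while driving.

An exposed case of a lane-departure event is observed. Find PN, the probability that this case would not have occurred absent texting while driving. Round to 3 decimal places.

p₁ = P(outcome | exposed) = 58/1629 = 0.035605
p₀ = P(outcome | unexposed) = 71/3339 = 0.021264
Under exogeneity and monotonicity, PN = (p₁ − p₀) / p₁.
PN = (0.035605 − 0.021264) / 0.035605 = 0.014341 / 0.035605 ≈ 0.4028

PN ≈ 0.403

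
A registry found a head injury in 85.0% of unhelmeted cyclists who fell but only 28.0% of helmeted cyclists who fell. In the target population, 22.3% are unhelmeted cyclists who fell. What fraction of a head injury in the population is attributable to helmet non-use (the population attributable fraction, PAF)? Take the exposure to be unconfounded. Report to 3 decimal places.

PAF ≈ 0.312

p₁ = 0.85, p₀ = 0.28.
Overall risk P(Y=1) = π·p₁ + (1−π)·p₀ = 0.223×0.85 + 0.777×0.28 = 0.40711.
Under exogeneity, PAF = [P(Y=1) − p₀] / P(Y=1).
PAF = (0.40711 − 0.28) / 0.40711 ≈ 0.3122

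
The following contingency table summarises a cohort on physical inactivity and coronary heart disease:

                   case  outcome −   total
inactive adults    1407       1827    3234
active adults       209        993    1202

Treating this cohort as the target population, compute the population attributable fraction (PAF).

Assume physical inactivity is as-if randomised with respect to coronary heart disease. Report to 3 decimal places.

PAF ≈ 0.523

p₁ = P(outcome | exposed) = 1407/3234 = 0.43506
p₀ = P(outcome | unexposed) = 209/1202 = 0.17388
Exposure prevalence π = 3234/4436 = 0.72904; overall risk P(Y=1) = 0.36429.
Under exogeneity, PAF = [P(Y=1) − p₀]/P(Y=1).
PAF = (0.36429 − 0.17388) / 0.36429 ≈ 0.5227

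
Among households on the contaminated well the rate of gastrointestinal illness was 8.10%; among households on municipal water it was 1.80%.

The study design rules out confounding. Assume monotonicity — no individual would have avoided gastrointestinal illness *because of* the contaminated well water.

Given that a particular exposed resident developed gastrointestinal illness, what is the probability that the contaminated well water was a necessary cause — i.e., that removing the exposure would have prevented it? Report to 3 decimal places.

PN ≈ 0.778

p₁ = 0.081, p₀ = 0.018.
Under exogeneity and monotonicity, PN = (p₁ − p₀) / p₁.
PN = (0.081 − 0.018) / 0.081 = 0.063 / 0.081 ≈ 0.7778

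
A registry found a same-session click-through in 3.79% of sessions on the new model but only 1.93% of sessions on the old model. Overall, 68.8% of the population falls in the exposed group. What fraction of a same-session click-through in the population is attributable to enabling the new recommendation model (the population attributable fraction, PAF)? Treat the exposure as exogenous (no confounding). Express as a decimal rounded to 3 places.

p₁ = 0.0379, p₀ = 0.0193.
Overall risk P(Y=1) = π·p₁ + (1−π)·p₀ = 0.688×0.0379 + 0.312×0.0193 = 0.032097.
Under exogeneity, PAF = [P(Y=1) − p₀] / P(Y=1).
PAF = (0.032097 − 0.0193) / 0.032097 ≈ 0.3987

PAF ≈ 0.399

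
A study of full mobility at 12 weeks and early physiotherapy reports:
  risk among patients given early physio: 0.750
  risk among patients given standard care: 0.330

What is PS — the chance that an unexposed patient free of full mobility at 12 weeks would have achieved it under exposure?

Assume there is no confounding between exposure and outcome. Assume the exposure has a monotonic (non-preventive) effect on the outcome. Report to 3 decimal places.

PS ≈ 0.627

Let p₁ = 0.75, p₀ = 0.33.
Under exogeneity and monotonicity, PS = (p₁ − p₀) / (1 − p₀).
PS = (0.75 − 0.33) / (1 − 0.33) = 0.42 / 0.67 ≈ 0.6269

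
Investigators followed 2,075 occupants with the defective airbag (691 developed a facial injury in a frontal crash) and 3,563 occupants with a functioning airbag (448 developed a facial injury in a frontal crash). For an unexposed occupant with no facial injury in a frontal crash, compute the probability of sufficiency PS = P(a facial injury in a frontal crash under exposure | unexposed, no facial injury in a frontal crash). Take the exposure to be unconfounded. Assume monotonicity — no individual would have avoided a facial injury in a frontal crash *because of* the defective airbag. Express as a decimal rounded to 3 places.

PS ≈ 0.237

p₁ = P(outcome | exposed) = 691/2075 = 0.33301
p₀ = P(outcome | unexposed) = 448/3563 = 0.12574
Under exogeneity and monotonicity, PS = (p₁ − p₀) / (1 − p₀).
PS = (0.33301 − 0.12574) / (1 − 0.12574) = 0.20728 / 0.87426 ≈ 0.2371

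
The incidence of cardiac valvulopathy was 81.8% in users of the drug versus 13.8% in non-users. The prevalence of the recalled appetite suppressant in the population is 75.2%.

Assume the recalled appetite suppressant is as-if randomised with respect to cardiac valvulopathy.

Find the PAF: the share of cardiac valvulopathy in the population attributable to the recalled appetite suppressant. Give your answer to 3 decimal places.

PAF ≈ 0.787

p₁ = 0.818, p₀ = 0.138.
Overall risk P(Y=1) = π·p₁ + (1−π)·p₀ = 0.752×0.818 + 0.248×0.138 = 0.64936.
Under exogeneity, PAF = [P(Y=1) − p₀] / P(Y=1).
PAF = (0.64936 − 0.138) / 0.64936 ≈ 0.7875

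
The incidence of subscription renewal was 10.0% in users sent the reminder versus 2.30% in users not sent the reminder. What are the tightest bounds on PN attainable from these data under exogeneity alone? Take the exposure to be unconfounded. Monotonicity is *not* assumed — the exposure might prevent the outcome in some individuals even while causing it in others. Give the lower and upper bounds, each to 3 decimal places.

p₁ = 0.1, p₀ = 0.023.
Under exogeneity alone the bounds on PN are max{0,(p₁−p₀)/p₁} ≤ PN ≤ min{1,(1−p₀)/p₁}.
  lower = (p₁ − p₀)/p₁ = 0.077 / 0.1 ≈ 0.7700
  upper = min{1, (1 − p₀)/p₁} = 0.977 / 0.1 ≈ 9.7700 → capped at 1

0.770 ≤ PN ≤ 1.000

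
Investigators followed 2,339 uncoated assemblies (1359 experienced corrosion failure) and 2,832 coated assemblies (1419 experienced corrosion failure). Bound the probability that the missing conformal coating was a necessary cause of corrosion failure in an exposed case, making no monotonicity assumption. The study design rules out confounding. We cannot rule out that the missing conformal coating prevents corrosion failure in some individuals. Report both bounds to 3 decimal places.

0.138 ≤ PN ≤ 0.859

p₁ = P(outcome | exposed) = 1359/2339 = 0.58102
p₀ = P(outcome | unexposed) = 1419/2832 = 0.50106
Under exogeneity alone the bounds on PN are max{0,(p₁−p₀)/p₁} ≤ PN ≤ min{1,(1−p₀)/p₁}.
  lower = (p₁ − p₀)/p₁ = 0.079958 / 0.58102 ≈ 0.1376
  upper = min{1, (1 − p₀)/p₁} = 0.49894 / 0.58102 ≈ 0.8587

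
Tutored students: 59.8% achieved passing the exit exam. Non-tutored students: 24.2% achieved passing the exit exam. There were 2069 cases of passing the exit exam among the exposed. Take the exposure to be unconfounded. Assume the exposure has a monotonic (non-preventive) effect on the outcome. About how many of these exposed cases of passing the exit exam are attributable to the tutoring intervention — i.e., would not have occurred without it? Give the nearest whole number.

about 1232 cases

p₁ = 0.598, p₀ = 0.242.
PN = (p₁ − p₀)/p₁ = (0.598 − 0.242) / 0.598 ≈ 0.59532.
Attributable cases ≈ PN × (exposed cases) = 0.59532 × 2069 ≈ 1231.71.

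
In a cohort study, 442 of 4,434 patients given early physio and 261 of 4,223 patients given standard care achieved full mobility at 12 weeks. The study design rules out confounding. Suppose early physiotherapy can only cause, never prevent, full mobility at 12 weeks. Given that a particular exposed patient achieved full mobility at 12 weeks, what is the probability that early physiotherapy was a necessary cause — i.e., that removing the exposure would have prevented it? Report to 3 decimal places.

PN ≈ 0.380

p₁ = P(outcome | exposed) = 442/4434 = 0.099684
p₀ = P(outcome | unexposed) = 261/4223 = 0.061804
Under exogeneity and monotonicity, PN = (p₁ − p₀) / p₁.
PN = (0.099684 − 0.061804) / 0.099684 = 0.03788 / 0.099684 ≈ 0.3800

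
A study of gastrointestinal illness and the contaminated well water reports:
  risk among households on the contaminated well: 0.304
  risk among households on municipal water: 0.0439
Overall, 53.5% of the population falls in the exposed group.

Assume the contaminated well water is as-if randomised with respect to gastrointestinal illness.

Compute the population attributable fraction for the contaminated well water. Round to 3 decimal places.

Let p₁ = 0.304, p₀ = 0.0439.
Overall risk P(Y=1) = π·p₁ + (1−π)·p₀ = 0.535×0.304 + 0.465×0.0439 = 0.18305.
Under exogeneity, PAF = [P(Y=1) − p₀] / P(Y=1).
PAF = (0.18305 − 0.0439) / 0.18305 ≈ 0.7602

PAF ≈ 0.760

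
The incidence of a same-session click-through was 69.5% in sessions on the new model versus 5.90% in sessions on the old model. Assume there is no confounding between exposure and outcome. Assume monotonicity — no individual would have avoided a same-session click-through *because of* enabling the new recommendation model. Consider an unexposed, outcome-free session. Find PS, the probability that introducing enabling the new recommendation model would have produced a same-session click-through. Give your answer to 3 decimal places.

p₁ = 0.695, p₀ = 0.059.
Under exogeneity and monotonicity, PS = (p₁ − p₀) / (1 − p₀).
PS = (0.695 − 0.059) / (1 − 0.059) = 0.636 / 0.941 ≈ 0.6759

PS ≈ 0.676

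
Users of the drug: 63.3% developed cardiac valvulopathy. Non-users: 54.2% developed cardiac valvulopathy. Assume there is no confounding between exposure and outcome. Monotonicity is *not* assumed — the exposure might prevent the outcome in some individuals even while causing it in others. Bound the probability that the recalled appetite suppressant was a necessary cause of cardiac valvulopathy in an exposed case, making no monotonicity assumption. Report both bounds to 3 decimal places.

0.144 ≤ PN ≤ 0.724

p₁ = 0.633, p₀ = 0.542.
Under exogeneity alone the bounds on PN are max{0,(p₁−p₀)/p₁} ≤ PN ≤ min{1,(1−p₀)/p₁}.
  lower = (p₁ − p₀)/p₁ = 0.091 / 0.633 ≈ 0.1438
  upper = min{1, (1 − p₀)/p₁} = 0.458 / 0.633 ≈ 0.7235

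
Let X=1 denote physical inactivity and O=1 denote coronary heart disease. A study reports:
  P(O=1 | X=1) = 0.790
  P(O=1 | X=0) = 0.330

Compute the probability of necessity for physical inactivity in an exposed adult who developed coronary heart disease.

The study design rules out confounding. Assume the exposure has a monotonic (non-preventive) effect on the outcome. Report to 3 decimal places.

PN ≈ 0.582

Let p₁ = 0.79, p₀ = 0.33.
Under exogeneity and monotonicity, PN = (p₁ − p₀) / p₁.
PN = (0.79 − 0.33) / 0.79 = 0.46 / 0.79 ≈ 0.5823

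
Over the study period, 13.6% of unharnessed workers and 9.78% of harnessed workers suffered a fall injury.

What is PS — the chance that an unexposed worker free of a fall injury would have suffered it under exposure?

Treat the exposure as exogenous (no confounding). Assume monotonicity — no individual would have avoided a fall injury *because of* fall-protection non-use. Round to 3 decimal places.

p₁ = 0.136, p₀ = 0.0978.
Under exogeneity and monotonicity, PS = (p₁ − p₀) / (1 − p₀).
PS = (0.136 − 0.0978) / (1 − 0.0978) = 0.0382 / 0.9022 ≈ 0.0423

PS ≈ 0.042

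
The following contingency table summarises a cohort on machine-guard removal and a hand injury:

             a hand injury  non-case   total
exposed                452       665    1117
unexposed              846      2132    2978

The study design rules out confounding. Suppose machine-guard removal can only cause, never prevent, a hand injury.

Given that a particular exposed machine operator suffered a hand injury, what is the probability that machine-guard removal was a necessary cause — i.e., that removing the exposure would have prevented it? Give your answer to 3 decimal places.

PN ≈ 0.298

p₁ = P(outcome | exposed) = 452/1117 = 0.40466
p₀ = P(outcome | unexposed) = 846/2978 = 0.28408
Under exogeneity and monotonicity, PN = (p₁ − p₀) / p₁.
PN = (0.40466 − 0.28408) / 0.40466 = 0.12057 / 0.40466 ≈ 0.2980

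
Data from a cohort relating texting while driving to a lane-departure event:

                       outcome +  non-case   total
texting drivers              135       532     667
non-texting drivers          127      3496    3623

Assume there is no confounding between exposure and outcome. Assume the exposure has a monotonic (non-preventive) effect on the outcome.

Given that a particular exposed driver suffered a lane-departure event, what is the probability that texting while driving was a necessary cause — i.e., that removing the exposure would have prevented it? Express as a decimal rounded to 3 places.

PN ≈ 0.827

p₁ = P(outcome | exposed) = 135/667 = 0.2024
p₀ = P(outcome | unexposed) = 127/3623 = 0.035054
Under exogeneity and monotonicity, PN = (p₁ − p₀)/p₁.
PN = (0.2024 − 0.035054) / 0.2024 ≈ 0.8268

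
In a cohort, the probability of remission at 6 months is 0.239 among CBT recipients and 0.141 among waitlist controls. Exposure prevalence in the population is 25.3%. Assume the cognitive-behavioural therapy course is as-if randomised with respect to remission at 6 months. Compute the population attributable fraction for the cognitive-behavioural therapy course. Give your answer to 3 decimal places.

Let p₁ = 0.239, p₀ = 0.141.
Overall risk P(Y=1) = π·p₁ + (1−π)·p₀ = 0.253×0.239 + 0.747×0.141 = 0.16579.
Under exogeneity, PAF = [P(Y=1) − p₀] / P(Y=1).
PAF = (0.16579 − 0.141) / 0.16579 ≈ 0.1495

PAF ≈ 0.150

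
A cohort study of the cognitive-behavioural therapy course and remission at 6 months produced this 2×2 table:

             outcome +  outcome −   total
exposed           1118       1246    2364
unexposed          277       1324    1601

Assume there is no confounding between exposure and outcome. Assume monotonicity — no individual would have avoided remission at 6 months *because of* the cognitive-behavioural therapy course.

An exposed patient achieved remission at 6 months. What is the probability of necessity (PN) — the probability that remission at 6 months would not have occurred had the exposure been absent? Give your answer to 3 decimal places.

p₁ = P(outcome | exposed) = 1118/2364 = 0.47293
p₀ = P(outcome | unexposed) = 277/1601 = 0.17302
Under exogeneity and monotonicity, PN = (p₁ − p₀) / p₁.
PN = (0.47293 − 0.17302) / 0.47293 = 0.29991 / 0.47293 ≈ 0.6342

PN ≈ 0.634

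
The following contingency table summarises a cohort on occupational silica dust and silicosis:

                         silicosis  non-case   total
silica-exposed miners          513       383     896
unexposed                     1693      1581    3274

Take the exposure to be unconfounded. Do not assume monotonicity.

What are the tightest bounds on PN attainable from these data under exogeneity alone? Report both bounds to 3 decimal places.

0.097 ≤ PN ≤ 0.843

p₁ = P(outcome | exposed) = 513/896 = 0.57254
p₀ = P(outcome | unexposed) = 1693/3274 = 0.5171
Under exogeneity alone the bounds on PN are max{0,(p₁−p₀)/p₁} ≤ PN ≤ min{1,(1−p₀)/p₁}.
  lower = (p₁ − p₀)/p₁ = 0.05544 / 0.57254 ≈ 0.0968
  upper = min{1, (1 − p₀)/p₁} = 0.4829 / 0.57254 ≈ 0.8434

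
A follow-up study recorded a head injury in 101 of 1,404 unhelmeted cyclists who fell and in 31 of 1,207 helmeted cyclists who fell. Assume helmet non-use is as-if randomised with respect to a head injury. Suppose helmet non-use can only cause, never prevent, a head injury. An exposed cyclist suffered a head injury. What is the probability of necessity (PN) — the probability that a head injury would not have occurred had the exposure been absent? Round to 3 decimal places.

PN ≈ 0.643

p₁ = P(outcome | exposed) = 101/1404 = 0.071937
p₀ = P(outcome | unexposed) = 31/1207 = 0.025684
Under exogeneity and monotonicity, PN = (p₁ − p₀) / p₁.
PN = (0.071937 − 0.025684) / 0.071937 = 0.046254 / 0.071937 ≈ 0.6430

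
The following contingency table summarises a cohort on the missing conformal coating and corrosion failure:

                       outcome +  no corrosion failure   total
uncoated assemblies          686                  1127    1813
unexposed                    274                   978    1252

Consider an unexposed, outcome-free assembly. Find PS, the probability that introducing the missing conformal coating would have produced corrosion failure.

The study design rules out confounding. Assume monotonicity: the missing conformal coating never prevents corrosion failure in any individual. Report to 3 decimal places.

p₁ = P(outcome | exposed) = 686/1813 = 0.37838
p₀ = P(outcome | unexposed) = 274/1252 = 0.21885
Under exogeneity and monotonicity, PS = (p₁ − p₀)/(1 − p₀).
PS = (0.37838 − 0.21885) / 0.78115 ≈ 0.2042

PS ≈ 0.204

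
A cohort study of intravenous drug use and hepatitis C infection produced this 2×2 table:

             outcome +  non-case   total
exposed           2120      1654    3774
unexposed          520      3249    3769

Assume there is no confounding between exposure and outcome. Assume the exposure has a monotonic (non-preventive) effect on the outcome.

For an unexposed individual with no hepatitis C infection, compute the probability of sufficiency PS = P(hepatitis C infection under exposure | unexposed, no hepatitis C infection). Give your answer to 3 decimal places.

p₁ = P(outcome | exposed) = 2120/3774 = 0.56174
p₀ = P(outcome | unexposed) = 520/3769 = 0.13797
Under exogeneity and monotonicity, PS = (p₁ − p₀) / (1 − p₀).
PS = (0.56174 − 0.13797) / (1 − 0.13797) = 0.42377 / 0.86203 ≈ 0.4916

PS ≈ 0.492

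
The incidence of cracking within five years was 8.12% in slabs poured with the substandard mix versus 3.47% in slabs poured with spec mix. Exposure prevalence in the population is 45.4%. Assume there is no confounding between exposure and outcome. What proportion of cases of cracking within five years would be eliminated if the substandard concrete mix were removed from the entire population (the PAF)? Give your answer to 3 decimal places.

p₁ = 0.0812, p₀ = 0.0347.
Overall risk P(Y=1) = π·p₁ + (1−π)·p₀ = 0.454×0.0812 + 0.546×0.0347 = 0.055811.
Under exogeneity, PAF = [P(Y=1) − p₀] / P(Y=1).
PAF = (0.055811 − 0.0347) / 0.055811 ≈ 0.3783

PAF ≈ 0.378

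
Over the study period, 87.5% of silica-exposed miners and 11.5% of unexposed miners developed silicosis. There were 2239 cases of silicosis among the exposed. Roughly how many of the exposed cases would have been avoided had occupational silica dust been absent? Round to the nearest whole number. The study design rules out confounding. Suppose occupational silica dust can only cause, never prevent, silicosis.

p₁ = 0.875, p₀ = 0.115.
PN = (p₁ − p₀)/p₁ = (0.875 − 0.115) / 0.875 ≈ 0.86857.
Attributable cases ≈ PN × (exposed cases) = 0.86857 × 2239 ≈ 1944.73.

about 1945 cases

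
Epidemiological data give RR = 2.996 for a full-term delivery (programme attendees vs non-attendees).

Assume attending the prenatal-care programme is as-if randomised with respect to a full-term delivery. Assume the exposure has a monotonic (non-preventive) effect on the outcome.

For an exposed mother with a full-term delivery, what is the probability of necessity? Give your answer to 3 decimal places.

Under exogeneity and monotonicity, PN = (RR − 1) / RR = 1 − 1/RR.
PN = (2.996 − 1) / 2.996 = 1.996 / 2.996 ≈ 0.6662

PN ≈ 0.666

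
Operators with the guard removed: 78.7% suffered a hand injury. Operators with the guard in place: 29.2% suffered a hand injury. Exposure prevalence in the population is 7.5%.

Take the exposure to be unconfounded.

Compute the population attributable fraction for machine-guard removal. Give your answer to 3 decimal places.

p₁ = 0.787, p₀ = 0.292.
Overall risk P(Y=1) = π·p₁ + (1−π)·p₀ = 0.075×0.787 + 0.925×0.292 = 0.32913.
Under exogeneity, PAF = [P(Y=1) − p₀] / P(Y=1).
PAF = (0.32913 − 0.292) / 0.32913 ≈ 0.1128

PAF ≈ 0.113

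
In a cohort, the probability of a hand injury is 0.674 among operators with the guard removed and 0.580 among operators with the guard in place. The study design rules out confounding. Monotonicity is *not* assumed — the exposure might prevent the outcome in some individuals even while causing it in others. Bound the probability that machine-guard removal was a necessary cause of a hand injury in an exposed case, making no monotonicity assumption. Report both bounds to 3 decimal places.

0.139 ≤ PN ≤ 0.623

Let p₁ = 0.674, p₀ = 0.58.
Under exogeneity alone the bounds on PN are max{0,(p₁−p₀)/p₁} ≤ PN ≤ min{1,(1−p₀)/p₁}.
  lower = (p₁ − p₀)/p₁ = 0.094 / 0.674 ≈ 0.1395
  upper = min{1, (1 − p₀)/p₁} = 0.42 / 0.674 ≈ 0.6231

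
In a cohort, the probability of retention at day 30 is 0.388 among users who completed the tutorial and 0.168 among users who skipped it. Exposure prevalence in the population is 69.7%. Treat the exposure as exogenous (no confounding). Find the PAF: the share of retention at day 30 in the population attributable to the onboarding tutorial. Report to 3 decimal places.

PAF ≈ 0.477

Let p₁ = 0.388, p₀ = 0.168.
Overall risk P(Y=1) = π·p₁ + (1−π)·p₀ = 0.697×0.388 + 0.303×0.168 = 0.32134.
Under exogeneity, PAF = [P(Y=1) − p₀] / P(Y=1).
PAF = (0.32134 − 0.168) / 0.32134 ≈ 0.4772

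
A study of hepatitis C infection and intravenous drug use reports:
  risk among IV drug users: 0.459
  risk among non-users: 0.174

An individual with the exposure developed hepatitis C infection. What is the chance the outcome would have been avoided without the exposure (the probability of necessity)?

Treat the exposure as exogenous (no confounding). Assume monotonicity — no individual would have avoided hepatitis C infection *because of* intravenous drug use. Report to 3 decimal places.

Let p₁ = 0.459, p₀ = 0.174.
Under exogeneity and monotonicity, PN = (p₁ − p₀) / p₁.
PN = (0.459 − 0.174) / 0.459 = 0.285 / 0.459 ≈ 0.6209

PN ≈ 0.621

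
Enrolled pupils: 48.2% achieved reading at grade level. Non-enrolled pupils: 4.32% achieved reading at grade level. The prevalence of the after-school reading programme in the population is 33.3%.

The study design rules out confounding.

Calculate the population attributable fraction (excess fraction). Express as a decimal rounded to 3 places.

PAF ≈ 0.772

p₁ = 0.482, p₀ = 0.0432.
Overall risk P(Y=1) = π·p₁ + (1−π)·p₀ = 0.333×0.482 + 0.667×0.0432 = 0.18932.
Under exogeneity, PAF = [P(Y=1) − p₀] / P(Y=1).
PAF = (0.18932 − 0.0432) / 0.18932 ≈ 0.7718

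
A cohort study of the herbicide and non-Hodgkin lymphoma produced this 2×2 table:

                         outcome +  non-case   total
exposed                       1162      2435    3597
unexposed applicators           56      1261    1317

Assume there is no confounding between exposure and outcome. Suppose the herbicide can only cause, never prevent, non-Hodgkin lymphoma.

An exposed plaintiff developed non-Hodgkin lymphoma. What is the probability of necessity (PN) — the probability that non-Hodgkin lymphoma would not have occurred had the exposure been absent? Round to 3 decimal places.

p₁ = P(outcome | exposed) = 1162/3597 = 0.32305
p₀ = P(outcome | unexposed) = 56/1317 = 0.042521
Under exogeneity and monotonicity, PN = (p₁ − p₀) / p₁.
PN = (0.32305 − 0.042521) / 0.32305 = 0.28053 / 0.32305 ≈ 0.8684

PN ≈ 0.868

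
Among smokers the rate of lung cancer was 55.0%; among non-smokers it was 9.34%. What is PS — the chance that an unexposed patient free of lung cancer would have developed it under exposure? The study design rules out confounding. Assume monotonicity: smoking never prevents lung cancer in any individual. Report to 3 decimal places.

p₁ = 0.55, p₀ = 0.0934.
Under exogeneity and monotonicity, PS = (p₁ − p₀) / (1 − p₀).
PS = (0.55 − 0.0934) / (1 − 0.0934) = 0.4566 / 0.9066 ≈ 0.5036

PS ≈ 0.504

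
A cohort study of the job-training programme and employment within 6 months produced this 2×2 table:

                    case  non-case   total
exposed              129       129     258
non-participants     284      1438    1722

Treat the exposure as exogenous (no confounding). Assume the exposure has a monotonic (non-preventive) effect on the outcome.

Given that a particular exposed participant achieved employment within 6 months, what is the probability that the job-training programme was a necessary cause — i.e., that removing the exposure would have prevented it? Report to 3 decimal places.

p₁ = P(outcome | exposed) = 129/258 = 0.5
p₀ = P(outcome | unexposed) = 284/1722 = 0.16492
Under exogeneity and monotonicity, PN = (p₁ − p₀)/p₁.
PN = (0.5 − 0.16492) / 0.5 ≈ 0.6702

PN ≈ 0.670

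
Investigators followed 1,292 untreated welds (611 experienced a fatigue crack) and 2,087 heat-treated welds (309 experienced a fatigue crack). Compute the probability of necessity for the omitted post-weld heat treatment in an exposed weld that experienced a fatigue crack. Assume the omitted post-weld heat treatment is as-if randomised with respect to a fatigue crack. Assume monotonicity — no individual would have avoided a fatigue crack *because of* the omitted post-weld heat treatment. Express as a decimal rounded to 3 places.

PN ≈ 0.687

p₁ = P(outcome | exposed) = 611/1292 = 0.47291
p₀ = P(outcome | unexposed) = 309/2087 = 0.14806
Under exogeneity and monotonicity, PN = (p₁ − p₀) / p₁.
PN = (0.47291 − 0.14806) / 0.47291 = 0.32485 / 0.47291 ≈ 0.6869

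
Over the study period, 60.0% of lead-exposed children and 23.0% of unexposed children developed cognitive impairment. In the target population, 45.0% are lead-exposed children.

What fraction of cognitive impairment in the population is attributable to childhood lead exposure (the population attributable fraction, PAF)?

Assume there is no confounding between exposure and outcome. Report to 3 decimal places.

PAF ≈ 0.420

p₁ = 0.6, p₀ = 0.23.
Overall risk P(Y=1) = π·p₁ + (1−π)·p₀ = 0.45×0.6 + 0.55×0.23 = 0.3965.
Under exogeneity, PAF = [P(Y=1) − p₀] / P(Y=1).
PAF = (0.3965 − 0.23) / 0.3965 ≈ 0.4199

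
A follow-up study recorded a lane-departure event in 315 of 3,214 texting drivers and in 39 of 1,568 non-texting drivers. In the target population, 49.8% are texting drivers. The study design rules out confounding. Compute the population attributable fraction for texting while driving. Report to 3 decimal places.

p₁ = P(outcome | exposed) = 315/3214 = 0.098009
p₀ = P(outcome | unexposed) = 39/1568 = 0.024872
Overall risk P(Y=1) = π·p₁ + (1−π)·p₀ = 0.498×0.098009 + 0.502×0.024872 = 0.061294.
Under exogeneity, PAF = [P(Y=1) − p₀] / P(Y=1).
PAF = (0.061294 − 0.024872) / 0.061294 ≈ 0.5942

PAF ≈ 0.594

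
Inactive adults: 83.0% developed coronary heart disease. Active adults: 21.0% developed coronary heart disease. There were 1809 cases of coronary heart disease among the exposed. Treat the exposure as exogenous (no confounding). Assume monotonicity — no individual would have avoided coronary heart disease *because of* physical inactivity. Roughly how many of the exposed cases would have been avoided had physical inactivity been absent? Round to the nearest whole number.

p₁ = 0.83, p₀ = 0.21.
PN = (p₁ − p₀)/p₁ = (0.83 − 0.21) / 0.83 ≈ 0.74699.
Attributable cases ≈ PN × (exposed cases) = 0.74699 × 1809 ≈ 1351.30.

about 1351 cases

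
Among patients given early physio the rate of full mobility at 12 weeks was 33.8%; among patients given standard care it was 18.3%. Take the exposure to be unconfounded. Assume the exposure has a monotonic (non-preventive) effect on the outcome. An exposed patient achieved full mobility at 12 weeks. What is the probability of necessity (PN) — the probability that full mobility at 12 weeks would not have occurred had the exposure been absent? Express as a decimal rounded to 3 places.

p₁ = 0.338, p₀ = 0.183.
Under exogeneity and monotonicity, PN = (p₁ − p₀) / p₁.
PN = (0.338 − 0.183) / 0.338 = 0.155 / 0.338 ≈ 0.4586

PN ≈ 0.459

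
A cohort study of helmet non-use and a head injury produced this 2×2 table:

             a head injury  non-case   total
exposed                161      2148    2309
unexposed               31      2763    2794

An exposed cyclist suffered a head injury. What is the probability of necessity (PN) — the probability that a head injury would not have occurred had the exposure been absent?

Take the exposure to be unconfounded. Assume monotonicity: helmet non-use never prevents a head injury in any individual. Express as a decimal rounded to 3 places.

PN ≈ 0.841

p₁ = P(outcome | exposed) = 161/2309 = 0.069727
p₀ = P(outcome | unexposed) = 31/2794 = 0.011095
Under exogeneity and monotonicity, PN = (p₁ − p₀) / p₁.
PN = (0.069727 − 0.011095) / 0.069727 = 0.058632 / 0.069727 ≈ 0.8409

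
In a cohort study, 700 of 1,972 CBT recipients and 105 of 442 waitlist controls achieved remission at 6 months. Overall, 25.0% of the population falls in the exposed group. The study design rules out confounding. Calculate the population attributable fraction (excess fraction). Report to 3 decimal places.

p₁ = P(outcome | exposed) = 700/1972 = 0.35497
p₀ = P(outcome | unexposed) = 105/442 = 0.23756
Overall risk P(Y=1) = π·p₁ + (1−π)·p₀ = 0.25×0.35497 + 0.75×0.23756 = 0.26691.
Under exogeneity, PAF = [P(Y=1) − p₀] / P(Y=1).
PAF = (0.26691 − 0.23756) / 0.26691 ≈ 0.1100

PAF ≈ 0.110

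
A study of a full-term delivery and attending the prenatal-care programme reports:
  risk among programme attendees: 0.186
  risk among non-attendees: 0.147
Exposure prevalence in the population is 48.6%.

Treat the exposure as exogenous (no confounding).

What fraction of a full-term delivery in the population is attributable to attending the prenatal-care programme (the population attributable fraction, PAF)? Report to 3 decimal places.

PAF ≈ 0.114

Let p₁ = 0.186, p₀ = 0.147.
Overall risk P(Y=1) = π·p₁ + (1−π)·p₀ = 0.486×0.186 + 0.514×0.147 = 0.16595.
Under exogeneity, PAF = [P(Y=1) − p₀] / P(Y=1).
PAF = (0.16595 − 0.147) / 0.16595 ≈ 0.1142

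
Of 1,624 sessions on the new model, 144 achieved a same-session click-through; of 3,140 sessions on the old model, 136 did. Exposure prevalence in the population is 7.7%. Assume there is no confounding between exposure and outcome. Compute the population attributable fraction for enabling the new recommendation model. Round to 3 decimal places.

p₁ = P(outcome | exposed) = 144/1624 = 0.08867
p₀ = P(outcome | unexposed) = 136/3140 = 0.043312
Overall risk P(Y=1) = π·p₁ + (1−π)·p₀ = 0.077×0.08867 + 0.923×0.043312 = 0.046805.
Under exogeneity, PAF = [P(Y=1) − p₀] / P(Y=1).
PAF = (0.046805 − 0.043312) / 0.046805 ≈ 0.0746

PAF ≈ 0.075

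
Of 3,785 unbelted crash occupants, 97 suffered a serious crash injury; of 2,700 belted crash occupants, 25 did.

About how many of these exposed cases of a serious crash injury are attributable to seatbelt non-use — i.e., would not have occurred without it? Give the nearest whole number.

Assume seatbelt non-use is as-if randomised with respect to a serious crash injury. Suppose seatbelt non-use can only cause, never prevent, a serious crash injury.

p₁ = P(outcome | exposed) = 97/3785 = 0.025627
p₀ = P(outcome | unexposed) = 25/2700 = 0.0092593
PN = (p₁ − p₀)/p₁ = (0.025627 − 0.0092593) / 0.025627 ≈ 0.63870.
Attributable cases ≈ PN × (exposed cases) = 0.63870 × 97 ≈ 61.95.

about 62 cases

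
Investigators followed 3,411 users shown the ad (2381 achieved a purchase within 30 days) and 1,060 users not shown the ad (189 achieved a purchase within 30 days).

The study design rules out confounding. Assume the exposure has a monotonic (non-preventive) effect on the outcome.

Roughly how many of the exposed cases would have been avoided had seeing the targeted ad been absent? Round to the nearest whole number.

about 1773 cases

p₁ = P(outcome | exposed) = 2381/3411 = 0.69804
p₀ = P(outcome | unexposed) = 189/1060 = 0.1783
PN = (p₁ − p₀)/p₁ = (0.69804 − 0.1783) / 0.69804 ≈ 0.74457.
Attributable cases ≈ PN × (exposed cases) = 0.74457 × 2381 ≈ 1772.81.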